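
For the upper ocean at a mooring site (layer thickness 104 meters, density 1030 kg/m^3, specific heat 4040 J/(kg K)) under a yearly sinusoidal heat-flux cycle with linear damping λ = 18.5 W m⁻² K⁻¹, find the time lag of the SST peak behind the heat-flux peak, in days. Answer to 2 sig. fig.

Areal heat capacity C = ρ c_p D = 1030 × 4040 × 104 = 4.33×10^8 J/(m²·K).
ω = 2π / 3.15×10^7 s = 1.99×10^-7 s⁻¹.
Phase lag φ = arctan(Cω/λ) = arctan(86.2/18.5) = 1.36 rad.
Time lag = φ / ω = 1.36 / 1.99×10^-7 = 6.82×10^6 s = 79.0 days.

79 days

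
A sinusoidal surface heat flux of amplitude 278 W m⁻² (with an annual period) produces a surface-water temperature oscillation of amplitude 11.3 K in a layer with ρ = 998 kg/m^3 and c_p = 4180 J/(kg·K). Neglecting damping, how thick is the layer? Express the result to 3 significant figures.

29.6 m

ω = 2π / 3.15×10^7 s = 1.99×10^-7 s⁻¹.
Required C = F₀ / (A ω) = 278 / (11.3 × 1.99×10^-7) = 1.23×10^8 J/(m²·K).
D = C / (ρ c_p) = 1.23×10^8 / (998 × 4180) = 29.6 m.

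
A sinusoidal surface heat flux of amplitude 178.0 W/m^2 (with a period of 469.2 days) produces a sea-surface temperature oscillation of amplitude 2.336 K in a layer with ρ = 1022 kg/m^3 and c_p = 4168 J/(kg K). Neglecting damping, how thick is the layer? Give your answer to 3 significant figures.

115 m

ω = 2π / 4.05×10^7 s = 1.55×10^-7 s⁻¹.
Required C = F₀ / (A ω) = 178.0 / (2.336 × 1.55×10^-7) = 4.92×10^8 J/(m²·K).
D = C / (ρ c_p) = 4.92×10^8 / (1022 × 4168) = 115 m.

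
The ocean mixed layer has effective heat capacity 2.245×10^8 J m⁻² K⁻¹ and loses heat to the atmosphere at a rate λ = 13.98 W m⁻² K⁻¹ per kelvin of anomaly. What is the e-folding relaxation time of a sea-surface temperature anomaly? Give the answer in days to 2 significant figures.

Areal heat capacity C = 2.245×10^8 J m⁻² K⁻¹ (given).
Relaxation time τ = C / λ = 2.24×10^8 / 13.98 = 1.61×10^7 s.
In days: 1.61×10^7 s / (86400 s/day) = 186 days.

190 days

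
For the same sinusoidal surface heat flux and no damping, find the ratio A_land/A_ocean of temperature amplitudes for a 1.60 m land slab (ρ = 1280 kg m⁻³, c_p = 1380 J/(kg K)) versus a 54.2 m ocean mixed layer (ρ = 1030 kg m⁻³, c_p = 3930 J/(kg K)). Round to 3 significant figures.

77.6

C_ocean = 1030 × 3930 × 54.2 = 2.19×10^8 J/(m²·K).
C_land = 1280 × 1380 × 1.60 = 2.83×10^6 J/(m²·K).
Undamped amplitude ∝ 1/C, so A_land/A_ocean = C_ocean/C_land = 77.6.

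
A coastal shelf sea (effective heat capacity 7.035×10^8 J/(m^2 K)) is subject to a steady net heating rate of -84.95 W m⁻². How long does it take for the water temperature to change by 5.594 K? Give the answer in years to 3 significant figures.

1.47 years

Areal heat capacity C = 7.035×10^8 J/(m^2 K) (given).
Time required: Δt = C ΔT / F = 7.04×10^8 × -5.594 / -84.95 = 4.63×10^7 s.
In years: 4.63×10^7 s / (3.156×10^7 s/year) = 1.47 years.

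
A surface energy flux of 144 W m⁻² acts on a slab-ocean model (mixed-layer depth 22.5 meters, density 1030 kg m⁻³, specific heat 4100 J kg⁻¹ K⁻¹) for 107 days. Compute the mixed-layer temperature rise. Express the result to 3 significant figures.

14.0 K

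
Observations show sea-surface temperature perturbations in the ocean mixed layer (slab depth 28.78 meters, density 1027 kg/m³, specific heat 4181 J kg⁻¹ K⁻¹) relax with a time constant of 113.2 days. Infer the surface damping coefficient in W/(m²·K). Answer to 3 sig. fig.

12.6

Areal heat capacity C = ρ c_p D = 1027 × 4181 × 28.78 = 1.24×10^8 J/(m^2 K).
τ = 113.2 days = 9.78×10^6 s.
λ = C / τ = 1.24×10^8 / 9.78×10^6 = 12.6 W/(m²·K).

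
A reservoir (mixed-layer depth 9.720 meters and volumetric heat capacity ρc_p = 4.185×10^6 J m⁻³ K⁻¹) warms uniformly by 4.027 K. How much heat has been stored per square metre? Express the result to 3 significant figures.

1.64×10^8

Areal heat capacity C = ρc_p × D = 4.185×10^6 × 9.720 = 4.07×10^7 J/(m^2 K).
ΔQ = C ΔT = 4.07×10^7 × 4.027 = 1.64×10^8 J/m².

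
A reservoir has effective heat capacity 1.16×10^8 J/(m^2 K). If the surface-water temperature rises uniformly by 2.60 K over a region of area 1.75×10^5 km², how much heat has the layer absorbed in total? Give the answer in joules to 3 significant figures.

5.28×10^19 J

Areal heat capacity C = 1.16×10^8 J/(m^2 K) (given).
Heat per unit area: q = C ΔT = 1.16×10^8 × 2.60 = 3.02×10^8 J/m².
Total heat: Q = q × A = 3.02×10^8 × (1.75×10^5 × 10⁶ m²) = 5.28×10^19 J.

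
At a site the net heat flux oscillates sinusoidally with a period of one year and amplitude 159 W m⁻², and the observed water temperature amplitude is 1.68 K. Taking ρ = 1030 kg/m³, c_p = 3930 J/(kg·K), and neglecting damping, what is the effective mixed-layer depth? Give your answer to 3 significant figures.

117 m

ω = 2π / 3.15×10^7 s = 1.99×10^-7 s⁻¹.
Required C = F₀ / (A ω) = 159 / (1.68 × 1.99×10^-7) = 4.75×10^8 J/(m²·K).
D = C / (ρ c_p) = 4.75×10^8 / (1030 × 3930) = 117 m.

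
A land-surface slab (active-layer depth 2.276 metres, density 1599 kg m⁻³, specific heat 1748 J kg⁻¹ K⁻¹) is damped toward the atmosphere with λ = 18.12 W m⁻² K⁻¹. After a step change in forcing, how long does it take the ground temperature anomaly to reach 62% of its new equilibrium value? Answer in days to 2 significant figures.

Areal heat capacity C = ρ c_p D = 1599 × 1748 × 2.276 = 6.36×10^6 J/(m²·K).
τ = C / λ = 6.36×10^6 / 18.12 = 3.51×10^5 s.
Fraction reached: 1 − e^(−t/τ) = 0.62 ⇒ t = −τ ln(1 − 0.62) = τ × 0.968.
t = 3.40×10^5 s = 3.93 days.

3.9 days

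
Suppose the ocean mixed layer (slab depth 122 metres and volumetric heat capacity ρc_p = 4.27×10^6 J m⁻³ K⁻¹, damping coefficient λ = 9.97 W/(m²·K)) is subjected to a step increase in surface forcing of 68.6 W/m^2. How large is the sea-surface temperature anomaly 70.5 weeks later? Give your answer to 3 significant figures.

Areal heat capacity C = ρc_p × D = 4.27×10^6 × 122 = 5.21×10^8 J m⁻² K⁻¹.
τ = C / λ = 5.21×10^8 / 9.97 = 5.23×10^7 s.
Equilibrium anomaly ΔT_eq = F / λ = 68.6 / 9.97 = 6.88 K.
t = 70.5 weeks = 4.26×10^7 s, so t/τ = 0.816.
ΔT(t) = ΔT_eq (1 − e^(−t/τ)) = 6.88 × (1 − e^−0.816) = 3.84 K.

3.84 K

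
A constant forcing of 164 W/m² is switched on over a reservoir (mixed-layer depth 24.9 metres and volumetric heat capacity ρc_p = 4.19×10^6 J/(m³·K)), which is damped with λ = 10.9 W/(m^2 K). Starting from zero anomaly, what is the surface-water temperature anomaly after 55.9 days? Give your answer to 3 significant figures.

5.96 K

Areal heat capacity C = ρc_p × D = 4.19×10^6 × 24.9 = 1.04×10^8 J/(m²·K).
τ = C / λ = 1.04×10^8 / 10.9 = 9.57×10^6 s.
Equilibrium anomaly ΔT_eq = F / λ = 164 / 10.9 = 15.0 K.
t = 55.9 days = 4.83×10^6 s, so t/τ = 0.505.
ΔT(t) = ΔT_eq (1 − e^(−t/τ)) = 15.0 × (1 − e^−0.505) = 5.96 K.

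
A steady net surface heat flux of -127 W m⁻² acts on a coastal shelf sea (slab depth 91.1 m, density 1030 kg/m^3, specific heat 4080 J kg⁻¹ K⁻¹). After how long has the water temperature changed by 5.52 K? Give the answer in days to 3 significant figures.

Areal heat capacity C = ρ c_p D = 1030 × 4080 × 91.1 = 3.83×10^8 J m⁻² K⁻¹.
Time required: Δt = C ΔT / F = 3.83×10^8 × -5.52 / -127 = 1.66×10^7 s.
In days: 1.66×10^7 s / (86400 s/day) = 193 days.

193 days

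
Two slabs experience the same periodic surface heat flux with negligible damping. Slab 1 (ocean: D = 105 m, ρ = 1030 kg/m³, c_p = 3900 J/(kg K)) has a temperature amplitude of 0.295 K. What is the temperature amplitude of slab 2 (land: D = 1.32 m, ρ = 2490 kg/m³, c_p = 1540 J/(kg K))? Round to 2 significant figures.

25 K

C_ocean = 4.22×10^8 J/(m²·K); C_land = 5.06×10^6 J/(m²·K).
A ∝ 1/C ⇒ A_land = A_ocean × C_ocean/C_land = 0.295 × 83.3 = 24.6 K.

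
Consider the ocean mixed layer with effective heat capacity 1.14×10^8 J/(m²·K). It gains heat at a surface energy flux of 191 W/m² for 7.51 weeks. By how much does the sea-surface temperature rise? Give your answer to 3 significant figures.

Areal heat capacity C = 1.14×10^8 J/(m²·K) (given).
Net heat input Q = F Δt = 191 × (7.51 weeks × 6.048×10^5 s/week) = 8.68×10^8 J/m².
ΔT = Q / C = 8.68×10^8 / 1.14×10^8 = 7.61 K.

7.61 K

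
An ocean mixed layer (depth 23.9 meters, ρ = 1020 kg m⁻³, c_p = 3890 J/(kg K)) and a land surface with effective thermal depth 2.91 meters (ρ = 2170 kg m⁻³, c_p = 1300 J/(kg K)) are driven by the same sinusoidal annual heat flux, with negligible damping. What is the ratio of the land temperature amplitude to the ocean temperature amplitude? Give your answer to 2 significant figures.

C_ocean = 1020 × 3890 × 23.9 = 9.48×10^7 J/(m²·K).
C_land = 2170 × 1300 × 2.91 = 8.21×10^6 J/(m²·K).
Undamped amplitude ∝ 1/C, so A_land/A_ocean = C_ocean/C_land = 11.6.

12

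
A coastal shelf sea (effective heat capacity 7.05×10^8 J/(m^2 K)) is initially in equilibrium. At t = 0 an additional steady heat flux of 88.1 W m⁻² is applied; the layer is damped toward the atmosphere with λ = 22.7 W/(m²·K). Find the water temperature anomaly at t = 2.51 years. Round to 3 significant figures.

Areal heat capacity C = 7.05×10^8 J/(m^2 K) (given).
τ = C / λ = 7.05×10^8 / 22.7 = 3.11×10^7 s.
Equilibrium anomaly ΔT_eq = F / λ = 88.1 / 22.7 = 3.88 K.
t = 2.51 years = 7.92×10^7 s, so t/τ = 2.55.
ΔT(t) = ΔT_eq (1 − e^(−t/τ)) = 3.88 × (1 − e^−2.55) = 3.58 K.

3.58 K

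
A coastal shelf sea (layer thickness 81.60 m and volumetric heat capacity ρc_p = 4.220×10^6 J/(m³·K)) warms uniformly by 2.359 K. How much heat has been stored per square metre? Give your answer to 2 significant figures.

8.1×10^8

Areal heat capacity C = ρc_p × D = 4.220×10^6 × 81.60 = 3.44×10^8 J/(m²·K).
ΔQ = C ΔT = 3.44×10^8 × 2.359 = 8.12×10^8 J/m².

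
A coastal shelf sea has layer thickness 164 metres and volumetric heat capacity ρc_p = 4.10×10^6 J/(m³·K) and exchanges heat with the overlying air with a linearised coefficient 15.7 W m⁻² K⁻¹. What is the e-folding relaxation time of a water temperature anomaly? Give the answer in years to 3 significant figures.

1.36 years

Areal heat capacity C = ρc_p × D = 4.10×10^6 × 164 = 6.72×10^8 J/(m^2 K).
Relaxation time τ = C / λ = 6.72×10^8 / 15.7 = 4.28×10^7 s.
In years: 4.28×10^7 s / (3.156×10^7 s/year) = 1.36 years.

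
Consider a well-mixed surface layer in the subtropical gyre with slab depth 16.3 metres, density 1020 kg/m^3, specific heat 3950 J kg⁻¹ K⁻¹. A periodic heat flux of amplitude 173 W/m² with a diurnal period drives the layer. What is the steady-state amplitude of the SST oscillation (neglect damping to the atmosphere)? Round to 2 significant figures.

0.036 K

Areal heat capacity C = ρ c_p D = 1020 × 3950 × 16.3 = 6.57×10^7 J/(m²·K).
Angular frequency ω = 2π / T = 2π / 86400 s = 7.27×10^-5 s⁻¹.
Cω = 6.57×10^7 × 7.27×10^-5 = 4780 W/(m²·K).
Amplitude A = F₀ / (Cω) = 173 / 4780 = 0.0362 K.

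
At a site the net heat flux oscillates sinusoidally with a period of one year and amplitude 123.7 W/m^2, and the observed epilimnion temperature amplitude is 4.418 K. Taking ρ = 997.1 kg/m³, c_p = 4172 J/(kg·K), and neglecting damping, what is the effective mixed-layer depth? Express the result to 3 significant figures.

ω = 2π / 3.15×10^7 s = 1.99×10^-7 s⁻¹.
Required C = F₀ / (A ω) = 123.7 / (4.418 × 1.99×10^-7) = 1.41×10^8 J/(m²·K).
D = C / (ρ c_p) = 1.41×10^8 / (997.1 × 4172) = 33.8 m.

33.8 m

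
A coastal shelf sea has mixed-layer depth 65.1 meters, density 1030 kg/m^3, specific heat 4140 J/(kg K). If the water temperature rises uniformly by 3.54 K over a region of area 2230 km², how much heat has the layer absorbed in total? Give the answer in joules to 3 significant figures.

2.19×10^18 J

Areal heat capacity C = ρ c_p D = 1030 × 4140 × 65.1 = 2.78×10^8 J/(m^2 K).
Heat per unit area: q = C ΔT = 2.78×10^8 × 3.54 = 9.83×10^8 J/m².
Total heat: Q = q × A = 9.83×10^8 × (2230 × 10⁶ m²) = 2.19×10^18 J.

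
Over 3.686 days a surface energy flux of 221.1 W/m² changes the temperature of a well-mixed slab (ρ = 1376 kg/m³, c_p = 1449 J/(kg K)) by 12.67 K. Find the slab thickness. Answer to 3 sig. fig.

2.79 m

Heat input Q = F Δt = 221.1 × 3.18×10^5 s = 7.04×10^7 J/m².
Required areal heat capacity C = Q / ΔT = 5.56×10^6 J/(m²·K).
Depth D = C / (ρ c_p) = 5.56×10^6 / (1376 × 1449) = 2.79 m.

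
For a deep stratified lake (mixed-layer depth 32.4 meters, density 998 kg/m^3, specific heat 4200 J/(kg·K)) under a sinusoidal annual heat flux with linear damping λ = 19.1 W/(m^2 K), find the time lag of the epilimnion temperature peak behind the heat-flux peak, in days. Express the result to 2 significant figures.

56 days

Areal heat capacity C = ρ c_p D = 998 × 4200 × 32.4 = 1.36×10^8 J/(m²·K).
ω = 2π / 3.15×10^7 s = 1.99×10^-7 s⁻¹.
Phase lag φ = arctan(Cω/λ) = arctan(27.1/19.1) = 0.956 rad.
Time lag = φ / ω = 0.956 / 1.99×10^-7 = 4.80×10^6 s = 55.5 days.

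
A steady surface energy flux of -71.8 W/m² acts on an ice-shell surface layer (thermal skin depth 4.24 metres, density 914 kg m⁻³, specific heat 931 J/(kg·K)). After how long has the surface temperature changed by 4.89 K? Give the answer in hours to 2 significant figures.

68 hours

Areal heat capacity C = ρ c_p D = 914 × 931 × 4.24 = 3.61×10^6 J m⁻² K⁻¹.
Time required: Δt = C ΔT / F = 3.61×10^6 × -4.89 / -71.8 = 2.46×10^5 s.
In hours: 2.46×10^5 s / (3600 s/hour) = 68.3 hours.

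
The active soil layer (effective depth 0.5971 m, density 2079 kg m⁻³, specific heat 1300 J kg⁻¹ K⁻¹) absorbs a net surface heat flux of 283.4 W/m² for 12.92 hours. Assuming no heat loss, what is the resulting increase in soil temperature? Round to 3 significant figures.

Areal heat capacity C = ρ c_p D = 2079 × 1300 × 0.5971 = 1.61×10^6 J m⁻² K⁻¹.
Net heat input Q = F Δt = 283.4 × (12.92 hours × 3600 s/hour) = 1.32×10^7 J/m².
ΔT = Q / C = 1.32×10^7 / 1.61×10^6 = 8.17 K.

8.17 K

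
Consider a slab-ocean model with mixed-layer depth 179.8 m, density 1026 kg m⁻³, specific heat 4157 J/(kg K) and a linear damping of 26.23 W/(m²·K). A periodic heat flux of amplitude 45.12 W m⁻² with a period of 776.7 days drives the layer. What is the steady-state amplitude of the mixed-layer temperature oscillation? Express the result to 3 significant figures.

Areal heat capacity C = ρ c_p D = 1026 × 4157 × 179.8 = 7.67×10^8 J m⁻² K⁻¹.
Angular frequency ω = 2π / T = 2π / 6.71×10^7 s = 9.36×10^-8 s⁻¹.
√((Cω)² + λ²) = √((71.8)² + 26.23²) = 76.4 W/(m²·K).
Amplitude A = F₀ / √((Cω)²+λ²) = 45.12 / 76.4 = 0.590 K.

0.590 K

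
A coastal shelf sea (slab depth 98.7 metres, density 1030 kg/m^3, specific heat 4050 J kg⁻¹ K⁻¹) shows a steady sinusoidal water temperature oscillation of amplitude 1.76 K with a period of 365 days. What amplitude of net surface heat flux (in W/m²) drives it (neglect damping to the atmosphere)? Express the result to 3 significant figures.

144

Areal heat capacity C = ρ c_p D = 1030 × 4050 × 98.7 = 4.12×10^8 J/(m^2 K).
ω = 2π / 3.15×10^7 s = 1.99×10^-7 s⁻¹.
Cω = 4.12×10^8 × 1.99×10^-7 = 82.0 W/(m²·K).
F₀ = A × Cω = 1.76 × 82.0 = 144 W/m².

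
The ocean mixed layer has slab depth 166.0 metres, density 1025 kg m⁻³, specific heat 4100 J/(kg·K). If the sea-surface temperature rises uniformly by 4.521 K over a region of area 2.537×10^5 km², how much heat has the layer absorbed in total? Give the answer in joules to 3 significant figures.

8.00×10^20 J

Areal heat capacity C = ρ c_p D = 1025 × 4100 × 166.0 = 6.98×10^8 J/(m²·K).
Heat per unit area: q = C ΔT = 6.98×10^8 × 4.521 = 3.15×10^9 J/m².
Total heat: Q = q × A = 3.15×10^9 × (2.537×10^5 × 10⁶ m²) = 8.00×10^20 J.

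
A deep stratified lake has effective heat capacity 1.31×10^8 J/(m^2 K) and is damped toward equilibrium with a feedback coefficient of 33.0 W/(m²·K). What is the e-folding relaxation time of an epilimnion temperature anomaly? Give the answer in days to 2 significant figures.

46 days

Areal heat capacity C = 1.31×10^8 J/(m^2 K) (given).
Relaxation time τ = C / λ = 1.31×10^8 / 33.0 = 3.97×10^6 s.
In days: 3.97×10^6 s / (86400 s/day) = 45.9 days.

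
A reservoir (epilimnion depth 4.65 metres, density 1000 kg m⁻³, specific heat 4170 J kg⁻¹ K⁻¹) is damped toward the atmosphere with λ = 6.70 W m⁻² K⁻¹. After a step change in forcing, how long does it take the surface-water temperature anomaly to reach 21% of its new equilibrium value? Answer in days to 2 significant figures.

7.9 days

Areal heat capacity C = ρ c_p D = 1000 × 4170 × 4.65 = 1.94×10^7 J/(m²·K).
τ = C / λ = 1.94×10^7 / 6.70 = 2.89×10^6 s.
Fraction reached: 1 − e^(−t/τ) = 0.21 ⇒ t = −τ ln(1 − 0.21) = τ × 0.236.
t = 6.82×10^5 s = 7.90 days.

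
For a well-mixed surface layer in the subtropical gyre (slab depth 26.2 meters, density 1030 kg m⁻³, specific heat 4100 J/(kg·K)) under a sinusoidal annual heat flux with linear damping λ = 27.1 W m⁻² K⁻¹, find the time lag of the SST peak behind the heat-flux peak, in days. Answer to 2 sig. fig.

40 days

Areal heat capacity C = ρ c_p D = 1030 × 4100 × 26.2 = 1.11×10^8 J/(m^2 K).
ω = 2π / 3.15×10^7 s = 1.99×10^-7 s⁻¹.
Phase lag φ = arctan(Cω/λ) = arctan(22.0/27.1) = 0.683 rad.
Time lag = φ / ω = 0.683 / 1.99×10^-7 = 3.43×10^6 s = 39.7 days.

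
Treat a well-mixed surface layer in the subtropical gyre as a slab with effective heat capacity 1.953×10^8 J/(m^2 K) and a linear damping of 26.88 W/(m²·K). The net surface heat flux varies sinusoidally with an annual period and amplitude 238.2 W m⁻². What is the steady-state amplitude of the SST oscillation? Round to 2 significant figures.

5.0 K

Areal heat capacity C = 1.953×10^8 J/(m^2 K) (given).
Angular frequency ω = 2π / T = 2π / 3.15×10^7 s = 1.99×10^-7 s⁻¹.
√((Cω)² + λ²) = √((38.9)² + 26.88²) = 47.3 W/(m²·K).
Amplitude A = F₀ / √((Cω)²+λ²) = 238.2 / 47.3 = 5.04 K.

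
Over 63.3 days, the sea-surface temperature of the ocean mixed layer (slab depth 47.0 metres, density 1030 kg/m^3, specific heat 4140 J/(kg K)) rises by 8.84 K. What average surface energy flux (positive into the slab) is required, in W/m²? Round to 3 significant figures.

324

Areal heat capacity C = ρ c_p D = 1030 × 4140 × 47.0 = 2.00×10^8 J m⁻² K⁻¹.
Required heat per unit area: Q = C ΔT = 2.00×10^8 × 8.84 = 1.77×10^9 J/m².
Flux F = Q / Δt = 1.77×10^9 / 5.47×10^6 s = 324 W/m².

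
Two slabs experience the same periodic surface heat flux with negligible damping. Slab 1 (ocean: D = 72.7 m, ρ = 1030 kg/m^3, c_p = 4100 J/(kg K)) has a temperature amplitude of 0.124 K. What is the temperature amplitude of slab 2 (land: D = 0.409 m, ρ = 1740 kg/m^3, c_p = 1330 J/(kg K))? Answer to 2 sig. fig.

40 K

C_ocean = 3.07×10^8 J/(m²·K); C_land = 9.47×10^5 J/(m²·K).
A ∝ 1/C ⇒ A_land = A_ocean × C_ocean/C_land = 0.124 × 324 = 40.2 K.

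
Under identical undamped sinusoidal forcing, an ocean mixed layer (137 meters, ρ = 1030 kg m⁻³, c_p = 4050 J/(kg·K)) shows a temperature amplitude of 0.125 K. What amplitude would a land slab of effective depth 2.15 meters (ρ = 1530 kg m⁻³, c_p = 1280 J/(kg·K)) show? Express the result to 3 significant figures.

17.0 K

C_ocean = 5.71×10^8 J/(m²·K); C_land = 4.21×10^6 J/(m²·K).
A ∝ 1/C ⇒ A_land = A_ocean × C_ocean/C_land = 0.125 × 136 = 17.0 K.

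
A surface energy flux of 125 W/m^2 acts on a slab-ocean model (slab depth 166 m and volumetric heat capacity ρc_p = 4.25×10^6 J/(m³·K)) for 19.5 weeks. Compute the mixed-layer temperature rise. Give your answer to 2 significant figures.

2.1 K

Areal heat capacity C = ρc_p × D = 4.25×10^6 × 166 = 7.06×10^8 J/(m²·K).
Net heat input Q = F Δt = 125 × (19.5 weeks × 6.048×10^5 s/week) = 1.47×10^9 J/m².
ΔT = Q / C = 1.47×10^9 / 7.06×10^8 = 2.09 K.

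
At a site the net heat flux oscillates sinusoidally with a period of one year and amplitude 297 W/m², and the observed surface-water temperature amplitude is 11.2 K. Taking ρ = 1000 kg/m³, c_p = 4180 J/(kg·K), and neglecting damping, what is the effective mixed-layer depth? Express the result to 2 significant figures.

ω = 2π / 3.15×10^7 s = 1.99×10^-7 s⁻¹.
Required C = F₀ / (A ω) = 297 / (11.2 × 1.99×10^-7) = 1.33×10^8 J/(m²·K).
D = C / (ρ c_p) = 1.33×10^8 / (1000 × 4180) = 31.8 m.

32 m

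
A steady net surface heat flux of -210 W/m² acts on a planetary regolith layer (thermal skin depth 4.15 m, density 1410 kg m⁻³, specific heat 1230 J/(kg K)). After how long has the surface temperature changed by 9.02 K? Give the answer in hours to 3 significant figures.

85.9 hours

Areal heat capacity C = ρ c_p D = 1410 × 1230 × 4.15 = 7.20×10^6 J/(m²·K).
Time required: Δt = C ΔT / F = 7.20×10^6 × -9.02 / -210 = 3.09×10^5 s.
In hours: 3.09×10^5 s / (3600 s/hour) = 85.9 hours.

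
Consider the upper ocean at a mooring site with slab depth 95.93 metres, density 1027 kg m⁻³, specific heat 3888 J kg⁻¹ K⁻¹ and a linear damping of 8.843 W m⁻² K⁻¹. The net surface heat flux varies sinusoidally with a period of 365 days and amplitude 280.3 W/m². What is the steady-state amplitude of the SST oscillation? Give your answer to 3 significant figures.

Areal heat capacity C = ρ c_p D = 1027 × 3888 × 95.93 = 3.83×10^8 J/(m^2 K).
Angular frequency ω = 2π / T = 2π / 3.15×10^7 s = 1.99×10^-7 s⁻¹.
√((Cω)² + λ²) = √((76.3)² + 8.843²) = 76.8 W/(m²·K).
Amplitude A = F₀ / √((Cω)²+λ²) = 280.3 / 76.8 = 3.65 K.

3.65 K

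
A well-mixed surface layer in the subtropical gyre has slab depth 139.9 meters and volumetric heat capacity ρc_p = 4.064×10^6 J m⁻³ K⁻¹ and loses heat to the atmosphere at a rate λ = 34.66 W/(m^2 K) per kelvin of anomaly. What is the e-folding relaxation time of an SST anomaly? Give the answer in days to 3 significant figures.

Areal heat capacity C = ρc_p × D = 4.064×10^6 × 139.9 = 5.69×10^8 J/(m²·K).
Relaxation time τ = C / λ = 5.69×10^8 / 34.66 = 1.64×10^7 s.
In days: 1.64×10^7 s / (86400 s/day) = 190 days.

190 days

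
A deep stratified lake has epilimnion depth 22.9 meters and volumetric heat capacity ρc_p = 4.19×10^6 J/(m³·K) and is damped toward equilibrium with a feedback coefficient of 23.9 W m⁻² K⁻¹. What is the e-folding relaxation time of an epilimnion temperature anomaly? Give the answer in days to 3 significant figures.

46.5 days

Areal heat capacity C = ρc_p × D = 4.19×10^6 × 22.9 = 9.60×10^7 J/(m^2 K).
Relaxation time τ = C / λ = 9.60×10^7 / 23.9 = 4.01×10^6 s.
In days: 4.01×10^6 s / (86400 s/day) = 46.5 days.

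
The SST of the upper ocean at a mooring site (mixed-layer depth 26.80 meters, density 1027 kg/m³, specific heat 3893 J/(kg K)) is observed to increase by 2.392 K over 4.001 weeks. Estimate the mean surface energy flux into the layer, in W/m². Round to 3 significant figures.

Areal heat capacity C = ρ c_p D = 1027 × 3893 × 26.80 = 1.07×10^8 J/(m²·K).
Required heat per unit area: Q = C ΔT = 1.07×10^8 × 2.392 = 2.56×10^8 J/m².
Flux F = Q / Δt = 2.56×10^8 / 2.42×10^6 s = 106 W/m².

106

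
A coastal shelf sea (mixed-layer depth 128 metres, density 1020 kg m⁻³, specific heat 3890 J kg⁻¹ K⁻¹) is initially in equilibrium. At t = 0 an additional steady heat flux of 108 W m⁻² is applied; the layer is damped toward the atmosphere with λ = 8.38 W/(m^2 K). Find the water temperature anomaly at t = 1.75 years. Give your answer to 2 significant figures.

Areal heat capacity C = ρ c_p D = 1020 × 3890 × 128 = 5.08×10^8 J/(m²·K).
τ = C / λ = 5.08×10^8 / 8.38 = 6.06×10^7 s.
Equilibrium anomaly ΔT_eq = F / λ = 108 / 8.38 = 12.9 K.
t = 1.75 years = 5.52×10^7 s, so t/τ = 0.911.
ΔT(t) = ΔT_eq (1 − e^(−t/τ)) = 12.9 × (1 − e^−0.911) = 7.71 K.

7.7 K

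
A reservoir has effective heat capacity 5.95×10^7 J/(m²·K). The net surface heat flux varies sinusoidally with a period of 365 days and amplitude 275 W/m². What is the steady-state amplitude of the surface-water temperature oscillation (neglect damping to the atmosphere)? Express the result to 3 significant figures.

Areal heat capacity C = 5.95×10^7 J/(m²·K) (given).
Angular frequency ω = 2π / T = 2π / 3.15×10^7 s = 1.99×10^-7 s⁻¹.
Cω = 5.95×10^7 × 1.99×10^-7 = 11.9 W/(m²·K).
Amplitude A = F₀ / (Cω) = 275 / 11.9 = 23.2 K.

23.2 K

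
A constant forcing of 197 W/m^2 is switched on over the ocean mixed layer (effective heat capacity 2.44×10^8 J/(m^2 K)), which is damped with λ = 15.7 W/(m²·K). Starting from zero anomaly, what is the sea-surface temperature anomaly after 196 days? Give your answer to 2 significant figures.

Areal heat capacity C = 2.44×10^8 J/(m^2 K) (given).
τ = C / λ = 2.44×10^8 / 15.7 = 1.55×10^7 s.
Equilibrium anomaly ΔT_eq = F / λ = 197 / 15.7 = 12.5 K.
t = 196 days = 1.69×10^7 s, so t/τ = 1.09.
ΔT(t) = ΔT_eq (1 − e^(−t/τ)) = 12.5 × (1 − e^−1.09) = 8.33 K.

8.3 K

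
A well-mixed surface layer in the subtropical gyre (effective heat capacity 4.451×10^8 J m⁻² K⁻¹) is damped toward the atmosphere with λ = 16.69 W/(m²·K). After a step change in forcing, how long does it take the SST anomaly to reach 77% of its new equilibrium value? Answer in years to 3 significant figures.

Areal heat capacity C = 4.451×10^8 J m⁻² K⁻¹ (given).
τ = C / λ = 4.45×10^8 / 16.69 = 2.67×10^7 s.
Fraction reached: 1 − e^(−t/τ) = 0.77 ⇒ t = −τ ln(1 − 0.77) = τ × 1.47.
t = 3.92×10^7 s = 1.24 years.

1.24 years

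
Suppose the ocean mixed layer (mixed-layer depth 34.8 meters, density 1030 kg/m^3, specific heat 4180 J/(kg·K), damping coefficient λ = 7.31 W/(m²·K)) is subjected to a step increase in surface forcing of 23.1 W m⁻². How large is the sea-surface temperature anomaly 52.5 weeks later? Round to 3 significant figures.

Areal heat capacity C = ρ c_p D = 1030 × 4180 × 34.8 = 1.50×10^8 J/(m²·K).
τ = C / λ = 1.50×10^8 / 7.31 = 2.05×10^7 s.
Equilibrium anomaly ΔT_eq = F / λ = 23.1 / 7.31 = 3.16 K.
t = 52.5 weeks = 3.18×10^7 s, so t/τ = 1.55.
ΔT(t) = ΔT_eq (1 − e^(−t/τ)) = 3.16 × (1 − e^−1.55) = 2.49 K.

2.49 K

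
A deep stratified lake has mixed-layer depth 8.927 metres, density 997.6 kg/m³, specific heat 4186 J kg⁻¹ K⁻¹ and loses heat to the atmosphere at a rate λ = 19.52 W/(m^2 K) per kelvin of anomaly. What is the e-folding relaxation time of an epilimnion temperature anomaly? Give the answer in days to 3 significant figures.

22.1 days

Areal heat capacity C = ρ c_p D = 997.6 × 4186 × 8.927 = 3.73×10^7 J m⁻² K⁻¹.
Relaxation time τ = C / λ = 3.73×10^7 / 19.52 = 1.91×10^6 s.
In days: 1.91×10^6 s / (86400 s/day) = 22.1 days.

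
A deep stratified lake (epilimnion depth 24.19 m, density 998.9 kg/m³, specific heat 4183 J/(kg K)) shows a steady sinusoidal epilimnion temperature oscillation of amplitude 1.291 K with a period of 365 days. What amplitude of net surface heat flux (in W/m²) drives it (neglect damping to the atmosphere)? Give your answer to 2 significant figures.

Areal heat capacity C = ρ c_p D = 998.9 × 4183 × 24.19 = 1.01×10^8 J/(m^2 K).
ω = 2π / 3.15×10^7 s = 1.99×10^-7 s⁻¹.
Cω = 1.01×10^8 × 1.99×10^-7 = 20.1 W/(m²·K).
F₀ = A × Cω = 1.291 × 20.1 = 26.0 W/m².

26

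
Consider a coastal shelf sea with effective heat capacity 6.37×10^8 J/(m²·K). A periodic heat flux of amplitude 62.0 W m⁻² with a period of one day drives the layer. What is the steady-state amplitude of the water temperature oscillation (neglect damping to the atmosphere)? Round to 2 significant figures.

Areal heat capacity C = 6.37×10^8 J/(m²·K) (given).
Angular frequency ω = 2π / T = 2π / 86400 s = 7.27×10^-5 s⁻¹.
Cω = 6.37×10^8 × 7.27×10^-5 = 46300 W/(m²·K).
Amplitude A = F₀ / (Cω) = 62.0 / 46300 = 0.00134 K.

0.0013 K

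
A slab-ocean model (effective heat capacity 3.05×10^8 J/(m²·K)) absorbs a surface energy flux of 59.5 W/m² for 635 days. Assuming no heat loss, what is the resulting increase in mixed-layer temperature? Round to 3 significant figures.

Areal heat capacity C = 3.05×10^8 J/(m²·K) (given).
Net heat input Q = F Δt = 59.5 × (635 days × 86400 s/day) = 3.26×10^9 J/m².
ΔT = Q / C = 3.26×10^9 / 3.05×10^8 = 10.7 K.

10.7 K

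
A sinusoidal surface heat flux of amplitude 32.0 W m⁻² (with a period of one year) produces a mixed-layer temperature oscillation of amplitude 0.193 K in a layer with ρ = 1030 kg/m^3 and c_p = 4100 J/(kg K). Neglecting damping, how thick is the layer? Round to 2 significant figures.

ω = 2π / 3.15×10^7 s = 1.99×10^-7 s⁻¹.
Required C = F₀ / (A ω) = 32.0 / (0.193 × 1.99×10^-7) = 8.32×10^8 J/(m²·K).
D = C / (ρ c_p) = 8.32×10^8 / (1030 × 4100) = 197 m.

200 m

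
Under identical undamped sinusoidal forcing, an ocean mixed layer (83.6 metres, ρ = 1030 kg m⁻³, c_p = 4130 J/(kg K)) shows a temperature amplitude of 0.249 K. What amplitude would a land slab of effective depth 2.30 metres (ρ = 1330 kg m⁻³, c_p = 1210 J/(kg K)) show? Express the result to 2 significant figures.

24 K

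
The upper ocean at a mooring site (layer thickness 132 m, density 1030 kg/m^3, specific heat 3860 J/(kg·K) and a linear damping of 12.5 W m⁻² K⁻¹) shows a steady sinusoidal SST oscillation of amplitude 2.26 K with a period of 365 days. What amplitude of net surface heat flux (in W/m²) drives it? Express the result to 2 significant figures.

240

Areal heat capacity C = ρ c_p D = 1030 × 3860 × 132 = 5.25×10^8 J m⁻² K⁻¹.
ω = 2π / 3.15×10^7 s = 1.99×10^-7 s⁻¹.
√((Cω)² + λ²) = √((105)² + 12.5²) = 105 W/(m²·K).
F₀ = A × √((Cω)²+λ²) = 2.26 × 105 = 238 W/m².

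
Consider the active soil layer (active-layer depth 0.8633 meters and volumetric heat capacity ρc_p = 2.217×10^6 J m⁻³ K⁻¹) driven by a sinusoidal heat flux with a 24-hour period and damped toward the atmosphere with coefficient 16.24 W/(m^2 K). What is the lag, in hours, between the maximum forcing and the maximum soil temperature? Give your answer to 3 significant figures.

Areal heat capacity C = ρc_p × D = 2.217×10^6 × 0.8633 = 1.91×10^6 J m⁻² K⁻¹.
ω = 2π / 86400 s = 7.27×10^-5 s⁻¹.
Phase lag φ = arctan(Cω/λ) = arctan(139/16.24) = 1.45 rad.
Time lag = φ / ω = 1.45 / 7.27×10^-5 = 20000 s = 5.56 hours.

5.56 hours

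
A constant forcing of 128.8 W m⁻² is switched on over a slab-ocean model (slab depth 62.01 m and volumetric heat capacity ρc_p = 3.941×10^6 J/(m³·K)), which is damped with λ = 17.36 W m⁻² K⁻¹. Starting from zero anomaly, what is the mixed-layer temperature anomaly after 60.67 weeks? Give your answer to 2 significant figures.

Areal heat capacity C = ρc_p × D = 3.941×10^6 × 62.01 = 2.44×10^8 J/(m²·K).
τ = C / λ = 2.44×10^8 / 17.36 = 1.41×10^7 s.
Equilibrium anomaly ΔT_eq = F / λ = 128.8 / 17.36 = 7.42 K.
t = 60.67 weeks = 3.67×10^7 s, so t/τ = 2.61.
ΔT(t) = ΔT_eq (1 − e^(−t/τ)) = 7.42 × (1 − e^−2.61) = 6.87 K.

6.9 K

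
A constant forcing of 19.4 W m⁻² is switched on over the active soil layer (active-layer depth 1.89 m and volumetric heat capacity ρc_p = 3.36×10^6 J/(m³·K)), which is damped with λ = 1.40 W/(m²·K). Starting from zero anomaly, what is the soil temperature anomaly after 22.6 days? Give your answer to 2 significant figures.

4.8 K

Areal heat capacity C = ρc_p × D = 3.36×10^6 × 1.89 = 6.35×10^6 J/(m²·K).
τ = C / λ = 6.35×10^6 / 1.40 = 4.54×10^6 s.
Equilibrium anomaly ΔT_eq = F / λ = 19.4 / 1.40 = 13.9 K.
t = 22.6 days = 1.95×10^6 s, so t/τ = 0.430.
ΔT(t) = ΔT_eq (1 − e^(−t/τ)) = 13.9 × (1 − e^−0.430) = 4.85 K.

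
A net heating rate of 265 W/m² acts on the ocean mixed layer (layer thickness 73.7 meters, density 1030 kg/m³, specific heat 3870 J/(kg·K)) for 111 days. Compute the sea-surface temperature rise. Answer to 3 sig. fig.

8.65 K

Areal heat capacity C = ρ c_p D = 1030 × 3870 × 73.7 = 2.94×10^8 J/(m^2 K).
Net heat input Q = F Δt = 265 × (111 days × 86400 s/day) = 2.54×10^9 J/m².
ΔT = Q / C = 2.54×10^9 / 2.94×10^8 = 8.65 K.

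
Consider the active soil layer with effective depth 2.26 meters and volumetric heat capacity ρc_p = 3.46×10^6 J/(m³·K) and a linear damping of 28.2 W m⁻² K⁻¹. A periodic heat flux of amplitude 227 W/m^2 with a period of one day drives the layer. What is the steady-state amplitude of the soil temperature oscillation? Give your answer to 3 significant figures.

Areal heat capacity C = ρc_p × D = 3.46×10^6 × 2.26 = 7.82×10^6 J m⁻² K⁻¹.
Angular frequency ω = 2π / T = 2π / 86400 s = 7.27×10^-5 s⁻¹.
√((Cω)² + λ²) = √((569)² + 28.2²) = 569 W/(m²·K).
Amplitude A = F₀ / √((Cω)²+λ²) = 227 / 569 = 0.399 K.

0.399 K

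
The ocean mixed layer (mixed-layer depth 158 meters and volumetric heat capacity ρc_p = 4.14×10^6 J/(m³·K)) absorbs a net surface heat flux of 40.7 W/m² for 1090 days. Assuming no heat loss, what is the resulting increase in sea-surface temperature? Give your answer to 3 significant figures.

5.86 K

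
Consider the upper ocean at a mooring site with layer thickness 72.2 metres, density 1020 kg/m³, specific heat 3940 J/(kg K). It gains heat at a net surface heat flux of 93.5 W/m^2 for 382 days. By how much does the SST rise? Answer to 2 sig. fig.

Areal heat capacity C = ρ c_p D = 1020 × 3940 × 72.2 = 2.90×10^8 J/(m^2 K).
Net heat input Q = F Δt = 93.5 × (382 days × 86400 s/day) = 3.09×10^9 J/m².
ΔT = Q / C = 3.09×10^9 / 2.90×10^8 = 10.6 K.

11 K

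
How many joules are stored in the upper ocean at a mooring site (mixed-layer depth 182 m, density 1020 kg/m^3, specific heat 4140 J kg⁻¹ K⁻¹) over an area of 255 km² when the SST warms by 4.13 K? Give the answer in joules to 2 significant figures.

Areal heat capacity C = ρ c_p D = 1020 × 4140 × 182 = 7.69×10^8 J/(m²·K).
Heat per unit area: q = C ΔT = 7.69×10^8 × 4.13 = 3.17×10^9 J/m².
Total heat: Q = q × A = 3.17×10^9 × (255 × 10⁶ m²) = 8.09×10^17 J.

8.1×10^17 J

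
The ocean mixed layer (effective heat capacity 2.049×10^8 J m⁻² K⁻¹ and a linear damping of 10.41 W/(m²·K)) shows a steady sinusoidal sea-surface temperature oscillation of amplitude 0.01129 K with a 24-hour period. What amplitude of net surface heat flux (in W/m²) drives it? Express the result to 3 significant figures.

Areal heat capacity C = 2.049×10^8 J m⁻² K⁻¹ (given).
ω = 2π / 86400 s = 7.27×10^-5 s⁻¹.
√((Cω)² + λ²) = √((14900)² + 10.41²) = 14900 W/(m²·K).
F₀ = A × √((Cω)²+λ²) = 0.01129 × 14900 = 168 W/m².

168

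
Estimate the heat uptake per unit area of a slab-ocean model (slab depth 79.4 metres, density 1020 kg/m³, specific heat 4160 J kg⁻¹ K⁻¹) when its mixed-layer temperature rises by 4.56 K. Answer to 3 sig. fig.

1.54×10^9

Areal heat capacity C = ρ c_p D = 1020 × 4160 × 79.4 = 3.37×10^8 J/(m²·K).
ΔQ = C ΔT = 3.37×10^8 × 4.56 = 1.54×10^9 J/m².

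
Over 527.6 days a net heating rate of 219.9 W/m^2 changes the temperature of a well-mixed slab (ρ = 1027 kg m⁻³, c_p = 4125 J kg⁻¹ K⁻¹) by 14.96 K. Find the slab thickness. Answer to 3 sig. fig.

158 m

Heat input Q = F Δt = 219.9 × 4.56×10^7 s = 1.00×10^10 J/m².
Required areal heat capacity C = Q / ΔT = 6.70×10^8 J/(m²·K).
Depth D = C / (ρ c_p) = 6.70×10^8 / (1027 × 4125) = 158 m.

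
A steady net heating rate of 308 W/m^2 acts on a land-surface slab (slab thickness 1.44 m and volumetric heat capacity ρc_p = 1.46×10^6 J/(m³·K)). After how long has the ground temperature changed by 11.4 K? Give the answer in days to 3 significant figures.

0.901 days

Areal heat capacity C = ρc_p × D = 1.46×10^6 × 1.44 = 2.10×10^6 J/(m²·K).
Time required: Δt = C ΔT / F = 2.10×10^6 × 11.4 / 308 = 77800 s.
In days: 77800 s / (86400 s/day) = 0.901 days.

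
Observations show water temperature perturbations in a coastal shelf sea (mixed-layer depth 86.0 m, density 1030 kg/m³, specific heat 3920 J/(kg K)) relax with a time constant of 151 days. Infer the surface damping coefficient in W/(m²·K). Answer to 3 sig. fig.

26.6

Areal heat capacity C = ρ c_p D = 1030 × 3920 × 86.0 = 3.47×10^8 J/(m^2 K).
τ = 151 days = 1.30×10^7 s.
λ = C / τ = 3.47×10^8 / 1.30×10^7 = 26.6 W/(m²·K).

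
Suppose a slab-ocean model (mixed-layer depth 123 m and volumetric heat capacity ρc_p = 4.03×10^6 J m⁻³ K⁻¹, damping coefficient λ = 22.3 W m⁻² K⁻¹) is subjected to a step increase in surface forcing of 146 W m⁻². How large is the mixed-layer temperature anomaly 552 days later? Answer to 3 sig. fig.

Areal heat capacity C = ρc_p × D = 4.03×10^6 × 123 = 4.96×10^8 J m⁻² K⁻¹.
τ = C / λ = 4.96×10^8 / 22.3 = 2.22×10^7 s.
Equilibrium anomaly ΔT_eq = F / λ = 146 / 22.3 = 6.55 K.
t = 552 days = 4.77×10^7 s, so t/τ = 2.15.
ΔT(t) = ΔT_eq (1 − e^(−t/τ)) = 6.55 × (1 − e^−2.15) = 5.78 K.

5.78 K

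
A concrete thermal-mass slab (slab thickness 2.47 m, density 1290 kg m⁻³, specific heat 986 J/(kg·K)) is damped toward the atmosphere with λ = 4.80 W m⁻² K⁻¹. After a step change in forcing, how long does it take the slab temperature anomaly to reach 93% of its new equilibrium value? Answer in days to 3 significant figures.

20.1 days

Areal heat capacity C = ρ c_p D = 1290 × 986 × 2.47 = 3.14×10^6 J/(m^2 K).
τ = C / λ = 3.14×10^6 / 4.80 = 6.55×10^5 s.
Fraction reached: 1 − e^(−t/τ) = 0.93 ⇒ t = −τ ln(1 − 0.93) = τ × 2.66.
t = 1.74×10^6 s = 20.1 days.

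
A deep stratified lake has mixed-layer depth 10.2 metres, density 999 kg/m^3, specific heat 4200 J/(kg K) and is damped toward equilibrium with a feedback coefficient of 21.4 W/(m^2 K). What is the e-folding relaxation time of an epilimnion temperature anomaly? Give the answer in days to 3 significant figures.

23.1 days

Areal heat capacity C = ρ c_p D = 999 × 4200 × 10.2 = 4.28×10^7 J/(m^2 K).
Relaxation time τ = C / λ = 4.28×10^7 / 21.4 = 2.00×10^6 s.
In days: 2.00×10^6 s / (86400 s/day) = 23.1 days.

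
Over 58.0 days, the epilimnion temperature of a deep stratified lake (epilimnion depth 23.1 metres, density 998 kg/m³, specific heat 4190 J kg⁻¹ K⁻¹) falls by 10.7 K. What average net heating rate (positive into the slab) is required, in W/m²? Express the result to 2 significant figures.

-210

Areal heat capacity C = ρ c_p D = 998 × 4190 × 23.1 = 9.66×10^7 J m⁻² K⁻¹.
Required heat per unit area: Q = C ΔT = 9.66×10^7 × -10.7 = -1.03×10^9 J/m².
Flux F = Q / Δt = -1.03×10^9 / 5.01×10^6 s = -206 W/m².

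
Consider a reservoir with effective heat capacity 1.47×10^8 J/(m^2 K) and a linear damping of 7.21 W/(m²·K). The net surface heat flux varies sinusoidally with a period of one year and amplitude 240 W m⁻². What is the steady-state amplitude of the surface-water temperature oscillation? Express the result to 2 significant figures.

Areal heat capacity C = 1.47×10^8 J/(m^2 K) (given).
Angular frequency ω = 2π / T = 2π / 3.15×10^7 s = 1.99×10^-7 s⁻¹.
√((Cω)² + λ²) = √((29.3)² + 7.21²) = 30.2 W/(m²·K).
Amplitude A = F₀ / √((Cω)²+λ²) = 240 / 30.2 = 7.96 K.

8.0 K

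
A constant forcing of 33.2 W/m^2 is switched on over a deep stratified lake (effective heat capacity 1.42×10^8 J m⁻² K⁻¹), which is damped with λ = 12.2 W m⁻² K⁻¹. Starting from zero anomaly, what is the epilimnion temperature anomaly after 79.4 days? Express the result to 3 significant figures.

1.21 K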